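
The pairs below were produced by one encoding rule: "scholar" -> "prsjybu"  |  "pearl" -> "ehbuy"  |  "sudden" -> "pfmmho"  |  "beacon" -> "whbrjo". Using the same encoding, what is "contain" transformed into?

s(18)→p(15) and c(2)→r(17) fit y≡21x+1 (mod 26); the inverse of 21 mod 26 is 5. Treating letters as 0–25, the rule is x ↦ 21x + 1 (mod 26).
For contain: c(2)→21·2+1≡17=r; o(14)→21·14+1≡9=j; n(13)→21·13+1≡14=o; t(19)→21·19+1≡10=k; a(0)→21·0+1≡1=b; i(8)→21·8+1≡13=n; n(13)→21·13+1≡14=o (all mod 26).

rjokbno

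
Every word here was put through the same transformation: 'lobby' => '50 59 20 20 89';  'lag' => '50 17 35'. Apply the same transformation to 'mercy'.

l(#12)→50 and o(#15)→59: differences scale by 3, so n = 3·pos + 14. Each letter becomes 3×(its alphabet position, a=1..z=26) + 14.
Applying it to mercy: m=13→53, e=5→29, r=18→68, c=3→23, y=25→89.

53 29 68 23 89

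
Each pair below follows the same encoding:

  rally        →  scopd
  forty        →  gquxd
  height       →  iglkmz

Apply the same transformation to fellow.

ggoptc

In rally: r→s is +1, a→c is +2, l→o is +3, l→p is +4 — the shift increases by 1 each position. Letter i (0-indexed) is shifted by i+1, so successive shifts are 1, 2, 3, ….
On fellow: f+1=g, e+2=g, l+3=o, l+4=p, o+5=t, w+6=c.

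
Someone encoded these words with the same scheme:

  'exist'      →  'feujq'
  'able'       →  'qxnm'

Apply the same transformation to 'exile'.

The output letters match the input read backwards, each shifted +12: exist reversed is tsixe. The word is reversed, then every letter is shifted forward by 12.
For exile: reverse → elixe; then shift: e+12=q, l+12=x, i+12=u, x+12=j, e+12=q.

qxujq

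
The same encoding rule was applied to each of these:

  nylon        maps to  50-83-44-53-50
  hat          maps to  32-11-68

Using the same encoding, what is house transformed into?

n(#14)→50 and y(#25)→83: differences scale by 3, so n = 3·pos + 8. Each letter becomes 3×(its alphabet position, a=1..z=26) + 8.
On house: h=8→32, o=15→53, u=21→71, s=19→65, e=5→23.

32-53-71-65-23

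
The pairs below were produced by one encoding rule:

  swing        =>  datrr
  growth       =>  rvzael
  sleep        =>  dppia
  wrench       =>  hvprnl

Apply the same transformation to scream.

dgcilq

Shifts by position in swing: pos 0: s→d (+11), pos 1: w→a (+4), pos 2: i→t (+11), pos 3: n→r (+4) — repeating every 2. A repeating key of period 2 is used — shifts +11, +4 over and over.
Applying it to scream: s+11=d, c+4=g, r+11=c, e+4=i, a+11=l, m+4=q.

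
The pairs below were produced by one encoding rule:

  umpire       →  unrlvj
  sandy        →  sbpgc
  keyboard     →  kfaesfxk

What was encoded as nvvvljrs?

Each letter shifts forward by its position index (0, 1, 2, …) — the shift grows by one for each successive letter.
Decoding nvvvljrs: n−0=n, v−1=u, v−2=t, v−3=s, l−4=h, j−5=e, r−6=l, s−7=l.

nutshell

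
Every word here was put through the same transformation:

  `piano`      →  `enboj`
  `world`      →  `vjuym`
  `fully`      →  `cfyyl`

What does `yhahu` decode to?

lever

Treating letters as 0–25, the rule is x ↦ 21x + 1 (mod 26).
Decoding yhahu: y(24)→5·(24−1)≡11=l; h(7)→5·(7−1)≡4=e; a(0)→5·(0−1)≡21=v; h(7)→5·(7−1)≡4=e; u(20)→5·(20−1)≡17=r (all mod 26).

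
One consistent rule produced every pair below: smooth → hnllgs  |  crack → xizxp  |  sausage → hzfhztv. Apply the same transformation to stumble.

Each letter is replaced by its mirror in the alphabet: a↔z, b↔y, c↔x, and so on (the Atbash cipher).
On stumble: s↔h, t↔g, u↔f, m↔n, b↔y, l↔o, e↔v.

hgfnyov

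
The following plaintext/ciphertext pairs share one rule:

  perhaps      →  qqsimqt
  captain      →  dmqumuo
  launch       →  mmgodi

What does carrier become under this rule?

The shift depends on letter class: consonant p→q is +1, but vowel e→q is +12. Two shifts are in play — +12 for a/e/i/o/u, +1 for every other letter.
Applying it to carrier: c(cons)+1=d, a(vowel)+12=m, r(cons)+1=s, r(cons)+1=s, i(vowel)+12=u, e(vowel)+12=q, r(cons)+1=s.

dmssuqs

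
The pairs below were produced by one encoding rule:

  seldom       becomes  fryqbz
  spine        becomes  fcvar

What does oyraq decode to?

Each letter is shifted forward by 13 in the alphabet (a Caesar shift of +13).
Decoding oyraq: o−13=b, y−13=l, r−13=e, a−13=n, q−13=d.

blend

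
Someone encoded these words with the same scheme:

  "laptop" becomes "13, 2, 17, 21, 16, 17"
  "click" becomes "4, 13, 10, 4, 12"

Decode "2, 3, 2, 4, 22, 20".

l is letter #12 and maps to 13: an offset of 1. The number is (letter's place in the alphabet, a=1) + 1.
Decoding 2, 3, 2, 4, 22, 20: 2→(2−1)÷1=1=a, 3→(3−1)÷1=2=b, 2→(2−1)÷1=1=a, 4→(4−1)÷1=3=c, 22→(22−1)÷1=21=u, 20→(20−1)÷1=19=s.

abacus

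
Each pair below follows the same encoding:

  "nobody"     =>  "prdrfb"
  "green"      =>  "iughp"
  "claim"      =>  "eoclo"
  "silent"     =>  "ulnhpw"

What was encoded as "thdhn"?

rebel

Shifts by position in nobody: pos 0: n→p (+2), pos 1: o→r (+3), pos 2: b→d (+2), pos 3: o→r (+3) — repeating every 2. It's a Vigenère-style cipher with numeric key [2,3]: position i shifts by key[i mod 2].
Undoing it on thdhn: t−2=r, h−3=e, d−2=b, h−3=e, n−2=l.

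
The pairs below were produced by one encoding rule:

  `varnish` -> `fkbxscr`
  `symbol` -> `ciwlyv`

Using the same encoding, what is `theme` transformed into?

drowo

Compare letters: v→f is +10, a→k is +10, r→b is +10 — a constant shift. It's a constant shift of +10 (ROT10).
Applying it to theme: t+10=d, h+10=r, e+10=o, m+10=w, e+10=o.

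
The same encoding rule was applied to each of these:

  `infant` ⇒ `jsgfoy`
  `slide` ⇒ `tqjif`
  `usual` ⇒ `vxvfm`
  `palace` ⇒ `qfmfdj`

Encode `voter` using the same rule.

Shifts by position in infant: pos 0: i→j (+1), pos 1: n→s (+5), pos 2: f→g (+1), pos 3: a→f (+5) — repeating every 2. A repeating key of period 2 is used — shifts +1, +5 over and over.
For voter: v+1=w, o+5=t, t+1=u, e+5=j, r+1=s.

wtujs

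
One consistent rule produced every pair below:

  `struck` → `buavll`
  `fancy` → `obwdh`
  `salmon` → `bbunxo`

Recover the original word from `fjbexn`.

Shifts by position in struck: pos 0: s→b (+9), pos 1: t→u (+1), pos 2: r→a (+9), pos 3: u→v (+1) — repeating every 2. The shifts repeat in a cycle of length 2: positions 0,1,… shift by +9, +1, then the pattern repeats.
Reversing it on fjbexn: f−9=w, j−1=i, b−9=s, e−1=d, x−9=o, n−1=m.

wisdom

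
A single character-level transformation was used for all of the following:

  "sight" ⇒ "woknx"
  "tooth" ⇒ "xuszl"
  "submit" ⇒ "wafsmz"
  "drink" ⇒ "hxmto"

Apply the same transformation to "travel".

Shifts by position in sight: pos 0: s→w (+4), pos 1: i→o (+6), pos 2: g→k (+4), pos 3: h→n (+6) — repeating every 2. The shifts repeat in a cycle of length 2: positions 0,1,… shift by +4, +6, then the pattern repeats.
For travel: t+4=x, r+6=x, a+4=e, v+6=b, e+4=i, l+6=r.

xxebir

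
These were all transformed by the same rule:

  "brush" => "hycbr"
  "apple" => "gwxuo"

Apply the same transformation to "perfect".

In brush: b→h is +6, r→y is +7, u→c is +8, s→b is +9 — the shift increases by 1 each position. Each letter shifts forward by (position + 6), i.e. 6, 7, 8, … — the shift grows by one for each successive letter.
On perfect: p+6=v, e+7=l, r+8=z, f+9=o, e+10=o, c+11=n, t+12=f.

vlzoonf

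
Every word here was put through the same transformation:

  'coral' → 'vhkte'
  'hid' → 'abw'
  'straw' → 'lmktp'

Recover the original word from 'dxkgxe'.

kernel

Compare letters: c→v is +19, o→h is +19, r→k is +19 — a constant shift. It's a constant shift of +19 (ROT19).
Decoding dxkgxe: d−19=k, x−19=e, k−19=r, g−19=n, x−19=e, e−19=l.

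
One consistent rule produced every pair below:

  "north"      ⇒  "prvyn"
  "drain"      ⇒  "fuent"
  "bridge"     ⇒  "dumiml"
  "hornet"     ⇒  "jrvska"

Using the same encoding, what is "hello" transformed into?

jhpqu

The shift increases by 1 at each position, starting from +2: 2, 3, 4, ….
On hello: h+2=j, e+3=h, l+4=p, l+5=q, o+6=u.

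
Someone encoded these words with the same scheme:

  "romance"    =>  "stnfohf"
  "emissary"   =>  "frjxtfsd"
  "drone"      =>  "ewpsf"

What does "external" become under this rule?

Shifts by position in romance: pos 0: r→s (+1), pos 1: o→t (+5), pos 2: m→n (+1), pos 3: a→f (+5) — repeating every 2. The shifts repeat in a cycle of length 2: positions 0,1,… shift by +1, +5, then the pattern repeats.
Applying it to external: e+1=f, x+5=c, t+1=u, e+5=j, r+1=s, n+5=s, a+1=b, l+5=q.

fcujssbq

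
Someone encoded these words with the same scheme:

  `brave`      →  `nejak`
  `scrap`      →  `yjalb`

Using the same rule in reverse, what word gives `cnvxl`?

The output letters match the input read backwards, each shifted +9: brave reversed is evarb. Two steps: reverse the string, then apply a Caesar shift of +9.
Undoing it on cnvxl: shift back: c−9=t, n−9=e, v−9=m, x−9=o, l−9=c → temoc; then reverse → comet.

comet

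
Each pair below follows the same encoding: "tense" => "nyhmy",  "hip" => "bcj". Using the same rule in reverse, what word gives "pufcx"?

valid

Compare letters: t→n is +20, e→y is +20, n→h is +20 — a constant shift. Each letter is shifted forward by 20 in the alphabet (a Caesar shift of +20).
Undoing it on pufcx: p−20=v, u−20=a, f−20=l, c−20=i, x−20=d.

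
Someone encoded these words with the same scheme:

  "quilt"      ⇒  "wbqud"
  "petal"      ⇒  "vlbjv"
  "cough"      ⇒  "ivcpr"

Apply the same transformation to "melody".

sltxnj

In quilt: q→w is +6, u→b is +7, i→q is +8, l→u is +9 — the shift increases by 1 each position. Each letter shifts forward by (position + 6), i.e. 6, 7, 8, … — the shift grows by one for each successive letter.
On melody: m+6=s, e+7=l, l+8=t, o+9=x, d+10=n, y+11=j.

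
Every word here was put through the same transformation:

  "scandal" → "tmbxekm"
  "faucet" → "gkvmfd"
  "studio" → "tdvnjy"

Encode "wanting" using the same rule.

A repeating key of period 2 is used — shifts +1, +10 over and over.
For wanting: w+1=x, a+10=k, n+1=o, t+10=d, i+1=j, n+10=x, g+1=h.

xkodjxh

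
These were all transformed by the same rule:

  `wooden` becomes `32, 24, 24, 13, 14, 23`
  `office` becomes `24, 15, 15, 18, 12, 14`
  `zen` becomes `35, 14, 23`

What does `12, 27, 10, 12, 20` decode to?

crack

The number is (letter's place in the alphabet, a=1) + 9.
Decoding 12, 27, 10, 12, 20: 12→(12−9)÷1=3=c, 27→(27−9)÷1=18=r, 10→(10−9)÷1=1=a, 12→(12−9)÷1=3=c, 20→(20−9)÷1=11=k.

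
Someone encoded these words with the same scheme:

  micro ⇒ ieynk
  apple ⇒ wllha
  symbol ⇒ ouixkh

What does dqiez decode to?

Compare letters: m→i is +22, i→e is +22, c→y is +22 — a constant shift. This is a Caesar cipher with shift 22.
Reversing it on dqiez: d−22=h, q−22=u, i−22=m, e−22=i, z−22=d.

humid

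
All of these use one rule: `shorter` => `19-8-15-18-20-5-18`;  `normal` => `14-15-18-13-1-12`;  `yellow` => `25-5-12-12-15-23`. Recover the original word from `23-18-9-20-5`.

s is letter #19 and maps to 19: an offset of 0. Each letter is replaced by its alphabet position (a=1, b=2, …, z=26).
Undoing it on 23-18-9-20-5: 23=w, 18=r, 9=i, 20=t, 5=e.

write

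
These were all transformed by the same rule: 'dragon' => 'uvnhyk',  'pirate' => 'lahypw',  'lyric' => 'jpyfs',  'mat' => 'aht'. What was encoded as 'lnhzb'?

Read the word backwards and shift each letter +7.
Reversing it on lnhzb: shift back: l−7=e, n−7=g, h−7=a, z−7=s, b−7=u → egasu; then reverse → usage.

usage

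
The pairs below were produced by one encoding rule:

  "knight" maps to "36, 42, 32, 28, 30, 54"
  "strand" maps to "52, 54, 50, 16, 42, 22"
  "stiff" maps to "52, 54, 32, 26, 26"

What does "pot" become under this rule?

46, 44, 54

The formula is n = 2×(alphabet index, a=1) + 14.
For pot: p=16→46, o=15→44, t=20→54.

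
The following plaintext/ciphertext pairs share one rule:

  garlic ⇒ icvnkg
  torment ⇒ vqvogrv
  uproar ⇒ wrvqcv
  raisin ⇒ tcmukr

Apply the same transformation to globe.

insdg

It's a Vigenère-style cipher with numeric key [2,2,4]: position i shifts by key[i mod 3].
For globe: g+2=i, l+2=n, o+4=s, b+2=d, e+2=g.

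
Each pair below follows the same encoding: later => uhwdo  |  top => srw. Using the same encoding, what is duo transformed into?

rxg

The output letters match the input read backwards, each shifted +3: later reversed is retal. Read the word backwards and shift each letter +3.
On duo: reverse → oud; then shift: o+3=r, u+3=x, d+3=g.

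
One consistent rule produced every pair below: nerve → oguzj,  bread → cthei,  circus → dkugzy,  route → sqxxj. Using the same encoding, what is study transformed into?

In nerve: n→o is +1, e→g is +2, r→u is +3, v→z is +4 — the shift increases by 1 each position. Letter i (0-indexed) is shifted by i+1, so successive shifts are 1, 2, 3, ….
Applying it to study: s+1=t, t+2=v, u+3=x, d+4=h, y+5=d.

tvxhd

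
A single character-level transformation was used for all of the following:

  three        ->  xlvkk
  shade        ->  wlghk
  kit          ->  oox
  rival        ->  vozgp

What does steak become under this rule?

wxkgo

The shift depends on letter class: consonant t→x is +4, but vowel e→k is +6. Two shifts are in play — +6 for a/e/i/o/u, +4 for every other letter.
On steak: s(cons)+4=w, t(cons)+4=x, e(vowel)+6=k, a(vowel)+6=g, k(cons)+4=o.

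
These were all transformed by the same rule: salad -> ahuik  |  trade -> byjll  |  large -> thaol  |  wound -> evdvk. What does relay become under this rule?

zluif

Shifts by position in salad: pos 0: s→a (+8), pos 1: a→h (+7), pos 2: l→u (+9), pos 3: a→i (+8), pos 4: d→k (+7) — repeating every 3. It's a Vigenère-style cipher with numeric key [8,7,9]: position i shifts by key[i mod 3].
Applying it to relay: r+8=z, e+7=l, l+9=u, a+8=i, y+7=f.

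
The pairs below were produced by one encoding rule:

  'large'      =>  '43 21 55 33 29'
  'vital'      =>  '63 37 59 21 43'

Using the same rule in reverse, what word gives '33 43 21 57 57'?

glass

Each letter becomes 2×(its alphabet position, a=1..z=26) + 19.
Decoding 33 43 21 57 57: 33→(33−19)÷2=7=g, 43→(43−19)÷2=12=l, 21→(21−19)÷2=1=a, 57→(57−19)÷2=19=s, 57→(57−19)÷2=19=s.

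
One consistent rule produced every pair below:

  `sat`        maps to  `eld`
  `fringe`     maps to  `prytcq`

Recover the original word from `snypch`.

wrench

Two steps: reverse the string, then apply a Caesar shift of +11.
Decoding snypch: shift back: s−11=h, n−11=c, y−11=n, p−11=e, c−11=r, h−11=w → hcnerw; then reverse → wrench.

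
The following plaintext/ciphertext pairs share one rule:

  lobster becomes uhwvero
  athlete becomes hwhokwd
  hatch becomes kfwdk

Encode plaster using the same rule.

The output letters match the input read backwards, each shifted +3: lobster reversed is retsbol. Read the word backwards and shift each letter +3.
For plaster: reverse → retsalp; then shift: r+3=u, e+3=h, t+3=w, s+3=v, a+3=d, l+3=o, p+3=s.

uhwvdos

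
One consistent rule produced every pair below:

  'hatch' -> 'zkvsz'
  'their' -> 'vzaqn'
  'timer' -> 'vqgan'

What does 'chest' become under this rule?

szaev

h(7)→z(25) and a(0)→k(10) fit y≡17x+10 (mod 26); the inverse of 17 mod 26 is 23. Each letter's alphabet position (a=0..z=25) is mapped through 17·x+10 mod 26 — an affine cipher.
On chest: c(2)→17·2+10≡18=s; h(7)→17·7+10≡25=z; e(4)→17·4+10≡0=a; s(18)→17·18+10≡4=e; t(19)→17·19+10≡21=v (all mod 26).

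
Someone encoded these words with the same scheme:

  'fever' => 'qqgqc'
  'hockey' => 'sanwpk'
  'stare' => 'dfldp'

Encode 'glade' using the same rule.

rxlpp

Shifts by position in fever: pos 0: f→q (+11), pos 1: e→q (+12), pos 2: v→g (+11), pos 3: e→q (+12) — repeating every 2. The shifts repeat in a cycle of length 2: positions 0,1,… shift by +11, +12, then the pattern repeats.
For glade: g+11=r, l+12=x, a+11=l, d+12=p, e+11=p.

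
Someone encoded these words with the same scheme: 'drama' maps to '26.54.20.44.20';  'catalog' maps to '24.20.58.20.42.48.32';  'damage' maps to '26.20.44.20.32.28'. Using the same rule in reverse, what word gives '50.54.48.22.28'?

probe

d(#4)→26 and r(#18)→54: differences scale by 2, so n = 2·pos + 18. With a=1..z=26, the number is 2·pos + 18.
Undoing it on 50.54.48.22.28: 50→(50−18)÷2=16=p, 54→(54−18)÷2=18=r, 48→(48−18)÷2=15=o, 22→(22−18)÷2=2=b, 28→(28−18)÷2=5=e.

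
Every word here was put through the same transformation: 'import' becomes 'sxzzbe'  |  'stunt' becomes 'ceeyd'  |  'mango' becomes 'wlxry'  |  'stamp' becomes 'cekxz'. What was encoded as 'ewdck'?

ultra

Shifts by position in import: pos 0: i→s (+10), pos 1: m→x (+11), pos 2: p→z (+10), pos 3: o→z (+11) — repeating every 2. The shifts repeat in a cycle of length 2: positions 0,1,… shift by +10, +11, then the pattern repeats.
Undoing it on ewdck: e−10=u, w−11=l, d−10=t, c−11=r, k−10=a.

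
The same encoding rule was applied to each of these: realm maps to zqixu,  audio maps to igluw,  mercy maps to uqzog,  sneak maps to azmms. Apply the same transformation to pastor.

xmafwd

Shifts by position in realm: pos 0: r→z (+8), pos 1: e→q (+12), pos 2: a→i (+8), pos 3: l→x (+12) — repeating every 2. The shifts repeat in a cycle of length 2: positions 0,1,… shift by +8, +12, then the pattern repeats.
On pastor: p+8=x, a+12=m, s+8=a, t+12=f, o+8=w, r+12=d.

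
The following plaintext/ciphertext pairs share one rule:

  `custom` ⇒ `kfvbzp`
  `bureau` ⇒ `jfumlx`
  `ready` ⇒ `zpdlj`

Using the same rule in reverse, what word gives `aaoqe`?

A repeating key of period 3 is used — shifts +8, +11, +3 over and over.
Undoing it on aaoqe: a−8=s, a−11=p, o−3=l, q−8=i, e−11=t.

split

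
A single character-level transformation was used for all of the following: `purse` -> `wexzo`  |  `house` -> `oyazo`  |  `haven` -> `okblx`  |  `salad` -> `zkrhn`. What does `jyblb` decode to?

It's a Vigenère-style cipher with numeric key [7,10,6]: position i shifts by key[i mod 3].
Undoing it on jyblb: j−7=c, y−10=o, b−6=v, l−7=e, b−10=r.

cover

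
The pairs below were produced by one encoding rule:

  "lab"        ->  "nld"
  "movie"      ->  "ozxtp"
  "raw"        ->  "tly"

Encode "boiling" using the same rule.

dztntpi

Two shifts are in play — +11 for a/e/i/o/u, +2 for every other letter.
On boiling: b(cons)+2=d, o(vowel)+11=z, i(vowel)+11=t, l(cons)+2=n, i(vowel)+11=t, n(cons)+2=p, g(cons)+2=i.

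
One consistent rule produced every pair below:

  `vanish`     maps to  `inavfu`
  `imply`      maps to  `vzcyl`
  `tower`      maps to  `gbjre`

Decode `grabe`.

tenor

Compare letters: v→i is +13, a→n is +13, n→a is +13 — a constant shift. This is a Caesar cipher with shift 13.
Reversing it on grabe: g−13=t, r−13=e, a−13=n, b−13=o, e−13=r.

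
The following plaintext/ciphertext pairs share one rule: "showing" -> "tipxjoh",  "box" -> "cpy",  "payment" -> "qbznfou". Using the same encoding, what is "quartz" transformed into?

Compare letters: s→t is +1, h→i is +1, o→p is +1 — a constant shift. Each letter is shifted forward by 1 in the alphabet (a Caesar shift of +1).
Applying it to quartz: q+1=r, u+1=v, a+1=b, r+1=s, t+1=u, z+1=a.

rvbsua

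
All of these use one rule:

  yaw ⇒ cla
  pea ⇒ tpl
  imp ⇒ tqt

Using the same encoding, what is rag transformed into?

vlk

The shift depends on letter class: consonant y→c is +4, but vowel a→l is +11. Two shifts are in play — +11 for a/e/i/o/u, +4 for every other letter.
Applying it to rag: r(cons)+4=v, a(vowel)+11=l, g(cons)+4=k.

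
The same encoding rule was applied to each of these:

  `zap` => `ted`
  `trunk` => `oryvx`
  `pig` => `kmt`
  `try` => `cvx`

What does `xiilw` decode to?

Two steps: reverse the string, then apply a Caesar shift of +4.
Undoing it on xiilw: shift back: x−4=t, i−4=e, i−4=e, l−4=h, w−4=s → teehs; then reverse → sheet.

sheet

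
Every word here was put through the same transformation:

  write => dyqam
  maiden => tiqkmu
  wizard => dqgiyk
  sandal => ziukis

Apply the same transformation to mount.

Vowels shift forward by 8 and consonants shift forward by 7.
Applying it to mount: m(cons)+7=t, o(vowel)+8=w, u(vowel)+8=c, n(cons)+7=u, t(cons)+7=a.

twcua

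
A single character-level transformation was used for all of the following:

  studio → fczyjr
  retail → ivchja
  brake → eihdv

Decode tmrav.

whole

s(18)→f(5) and t(19)→c(2) fit y≡23x+7 (mod 26); the inverse of 23 mod 26 is 17. Treating letters as 0–25, the rule is x ↦ 23x + 7 (mod 26).
Undoing it on tmrav: t(19)→17·(19−7)≡22=w; m(12)→17·(12−7)≡7=h; r(17)→17·(17−7)≡14=o; a(0)→17·(0−7)≡11=l; v(21)→17·(21−7)≡4=e (all mod 26).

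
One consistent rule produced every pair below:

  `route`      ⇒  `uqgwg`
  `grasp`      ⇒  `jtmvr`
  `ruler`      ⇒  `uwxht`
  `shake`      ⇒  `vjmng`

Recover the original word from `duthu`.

ashes

Shifts by position in route: pos 0: r→u (+3), pos 1: o→q (+2), pos 2: u→g (+12), pos 3: t→w (+3), pos 4: e→g (+2) — repeating every 3. The shifts repeat in a cycle of length 3: positions 0,1,… shift by +3, +2, +12, then the pattern repeats.
Undoing it on duthu: d−3=a, u−2=s, t−12=h, h−3=e, u−2=s.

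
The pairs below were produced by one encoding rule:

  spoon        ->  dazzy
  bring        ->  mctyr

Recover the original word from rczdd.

Each letter is shifted forward by 11 in the alphabet (a Caesar shift of +11).
Undoing it on rczdd: r−11=g, c−11=r, z−11=o, d−11=s, d−11=s.

gross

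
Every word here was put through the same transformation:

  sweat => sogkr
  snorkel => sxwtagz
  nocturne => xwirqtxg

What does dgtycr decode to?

This is an affine cipher: with a=0,…,z=25, each position x becomes (25x+10) mod 26.
Reversing it on dgtycr: d(3)→25·(3−10)≡7=h; g(6)→25·(6−10)≡4=e; t(19)→25·(19−10)≡17=r; y(24)→25·(24−10)≡12=m; c(2)→25·(2−10)≡8=i; r(17)→25·(17−10)≡19=t (all mod 26).

hermit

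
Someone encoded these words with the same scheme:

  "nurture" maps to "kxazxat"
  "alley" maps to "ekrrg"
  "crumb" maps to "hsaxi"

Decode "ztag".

aunt

The output letters match the input read backwards, each shifted +6: nurture reversed is erutrun. The word is reversed, then every letter is shifted forward by 6.
Reversing it on ztag: shift back: z−6=t, t−6=n, a−6=u, g−6=a → tnua; then reverse → aunt.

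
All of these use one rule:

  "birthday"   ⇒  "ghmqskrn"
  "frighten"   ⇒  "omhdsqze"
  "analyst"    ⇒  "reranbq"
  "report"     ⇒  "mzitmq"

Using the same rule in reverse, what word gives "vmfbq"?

crust

b(1)→g(6) and i(8)→h(7) fit y≡15x+17 (mod 26); the inverse of 15 mod 26 is 7. Each letter's alphabet position (a=0..z=25) is mapped through 15·x+17 mod 26 — an affine cipher.
Reversing it on vmfbq: v(21)→7·(21−17)≡2=c; m(12)→7·(12−17)≡17=r; f(5)→7·(5−17)≡20=u; b(1)→7·(1−17)≡18=s; q(16)→7·(16−17)≡19=t (all mod 26).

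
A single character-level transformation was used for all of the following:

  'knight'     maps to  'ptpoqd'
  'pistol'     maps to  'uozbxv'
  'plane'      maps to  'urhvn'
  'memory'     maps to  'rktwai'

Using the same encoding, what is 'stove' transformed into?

xzvdn

Letter i (0-indexed) is shifted by i+5, so successive shifts are 5, 6, 7, ….
Applying it to stove: s+5=x, t+6=z, o+7=v, v+8=d, e+9=n.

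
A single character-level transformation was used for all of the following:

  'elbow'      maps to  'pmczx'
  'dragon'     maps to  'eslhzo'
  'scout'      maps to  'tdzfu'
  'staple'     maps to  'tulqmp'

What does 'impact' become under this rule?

tnqldu

The shift depends on letter class: consonant l→m is +1, but vowel e→p is +11. Two shifts are in play — +11 for a/e/i/o/u, +1 for every other letter.
For impact: i(vowel)+11=t, m(cons)+1=n, p(cons)+1=q, a(vowel)+11=l, c(cons)+1=d, t(cons)+1=u.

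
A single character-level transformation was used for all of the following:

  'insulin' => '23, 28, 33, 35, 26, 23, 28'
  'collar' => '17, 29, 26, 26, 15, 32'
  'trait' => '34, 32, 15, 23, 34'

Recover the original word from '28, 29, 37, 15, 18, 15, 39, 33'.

Letters become their 1-based position plus 14 (so a→15, b→16, …).
Reversing it on 28, 29, 37, 15, 18, 15, 39, 33: 28→(28−14)÷1=14=n, 29→(29−14)÷1=15=o, 37→(37−14)÷1=23=w, 15→(15−14)÷1=1=a, 18→(18−14)÷1=4=d, 15→(15−14)÷1=1=a, 39→(39−14)÷1=25=y, 33→(33−14)÷1=19=s.

nowadays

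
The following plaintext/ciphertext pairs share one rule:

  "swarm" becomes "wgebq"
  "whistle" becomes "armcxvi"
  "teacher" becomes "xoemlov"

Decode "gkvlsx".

It's a Vigenère-style cipher with numeric key [4,10]: position i shifts by key[i mod 2].
Undoing it on gkvlsx: g−4=c, k−10=a, v−4=r, l−10=b, s−4=o, x−10=n.

carbon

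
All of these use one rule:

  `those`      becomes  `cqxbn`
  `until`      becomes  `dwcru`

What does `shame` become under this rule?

bqjvn

Compare letters: t→c is +9, h→q is +9, o→x is +9 — a constant shift. It's a constant shift of +9 (ROT9).
For shame: s+9=b, h+9=q, a+9=j, m+9=v, e+9=n.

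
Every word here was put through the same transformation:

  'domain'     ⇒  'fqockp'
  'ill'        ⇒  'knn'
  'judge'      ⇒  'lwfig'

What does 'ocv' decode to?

Compare letters: d→f is +2, o→q is +2, m→o is +2 — a constant shift. This is a Caesar cipher with shift 2.
Reversing it on ocv: o−2=m, c−2=a, v−2=t.

mat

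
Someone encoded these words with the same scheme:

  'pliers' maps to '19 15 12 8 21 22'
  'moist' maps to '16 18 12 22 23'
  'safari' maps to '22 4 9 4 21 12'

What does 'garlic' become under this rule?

The number is (letter's place in the alphabet, a=1) + 3.
On garlic: g=7→10, a=1→4, r=18→21, l=12→15, i=9→12, c=3→6.

10 4 21 15 12 6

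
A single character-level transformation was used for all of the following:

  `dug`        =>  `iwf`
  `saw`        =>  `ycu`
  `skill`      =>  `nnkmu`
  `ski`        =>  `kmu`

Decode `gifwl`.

judge

The output letters match the input read backwards, each shifted +2: dug reversed is gud. Two steps: reverse the string, then apply a Caesar shift of +2.
Decoding gifwl: shift back: g−2=e, i−2=g, f−2=d, w−2=u, l−2=j → egduj; then reverse → judge.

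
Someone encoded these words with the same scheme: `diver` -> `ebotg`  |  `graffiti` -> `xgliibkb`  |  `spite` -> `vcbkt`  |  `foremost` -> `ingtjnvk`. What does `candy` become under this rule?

d(3)→e(4) and i(8)→b(1) fit y≡15x+11 (mod 26); the inverse of 15 mod 26 is 7. Each letter's alphabet position (a=0..z=25) is mapped through 15·x+11 mod 26 — an affine cipher.
Applying it to candy: c(2)→15·2+11≡15=p; a(0)→15·0+11≡11=l; n(13)→15·13+11≡24=y; d(3)→15·3+11≡4=e; y(24)→15·24+11≡7=h (all mod 26).

plyeh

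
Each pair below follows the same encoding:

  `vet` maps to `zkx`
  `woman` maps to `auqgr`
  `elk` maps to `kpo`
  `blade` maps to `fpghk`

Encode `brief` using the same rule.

The shift depends on letter class: consonant v→z is +4, but vowel e→k is +6. Two shifts are in play — +6 for a/e/i/o/u, +4 for every other letter.
For brief: b(cons)+4=f, r(cons)+4=v, i(vowel)+6=o, e(vowel)+6=k, f(cons)+4=j.

fvokj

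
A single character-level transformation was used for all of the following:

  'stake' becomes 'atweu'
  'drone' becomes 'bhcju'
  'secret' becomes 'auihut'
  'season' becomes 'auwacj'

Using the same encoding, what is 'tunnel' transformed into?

tmjjux

Treating letters as 0–25, the rule is x ↦ 19x + 22 (mod 26).
For tunnel: t(19)→19·19+22≡19=t; u(20)→19·20+22≡12=m; n(13)→19·13+22≡9=j; n(13)→19·13+22≡9=j; e(4)→19·4+22≡20=u; l(11)→19·11+22≡23=x (all mod 26).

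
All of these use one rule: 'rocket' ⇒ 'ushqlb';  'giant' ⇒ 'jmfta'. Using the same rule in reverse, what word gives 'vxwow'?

strip

In rocket: r→u is +3, o→s is +4, c→h is +5, k→q is +6 — the shift increases by 1 each position. The shift increases by 1 at each position, starting from +3: 3, 4, 5, ….
Undoing it on vxwow: v−3=s, x−4=t, w−5=r, o−6=i, w−7=p.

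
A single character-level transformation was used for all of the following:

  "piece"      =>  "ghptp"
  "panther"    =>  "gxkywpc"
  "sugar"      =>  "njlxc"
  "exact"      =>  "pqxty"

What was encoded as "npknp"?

sense

p(15)→g(6) and i(8)→h(7) fit y≡11x+23 (mod 26); the inverse of 11 mod 26 is 19. Each letter's alphabet position (a=0..z=25) is mapped through 11·x+23 mod 26 — an affine cipher.
Reversing it on npknp: n(13)→19·(13−23)≡18=s; p(15)→19·(15−23)≡4=e; k(10)→19·(10−23)≡13=n; n(13)→19·(13−23)≡18=s; p(15)→19·(15−23)≡4=e (all mod 26).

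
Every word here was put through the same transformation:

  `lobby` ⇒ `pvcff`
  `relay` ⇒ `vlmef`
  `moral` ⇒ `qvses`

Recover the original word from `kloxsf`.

gentle

The shifts repeat in a cycle of length 3: positions 0,1,… shift by +4, +7, +1, then the pattern repeats.
Undoing it on kloxsf: k−4=g, l−7=e, o−1=n, x−4=t, s−7=l, f−1=e.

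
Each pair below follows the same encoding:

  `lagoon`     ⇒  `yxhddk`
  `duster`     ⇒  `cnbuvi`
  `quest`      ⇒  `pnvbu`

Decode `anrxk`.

human

l(11)→y(24) and a(0)→x(23) fit y≡19x+23 (mod 26); the inverse of 19 mod 26 is 11. Treating letters as 0–25, the rule is x ↦ 19x + 23 (mod 26).
Decoding anrxk: a(0)→11·(0−23)≡7=h; n(13)→11·(13−23)≡20=u; r(17)→11·(17−23)≡12=m; x(23)→11·(23−23)≡0=a; k(10)→11·(10−23)≡13=n (all mod 26).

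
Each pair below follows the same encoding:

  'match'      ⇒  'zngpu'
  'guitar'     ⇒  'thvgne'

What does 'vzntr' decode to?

Compare letters: m→z is +13, a→n is +13, t→g is +13 — a constant shift. This is a Caesar cipher with shift 13.
Undoing it on vzntr: v−13=i, z−13=m, n−13=a, t−13=g, r−13=e.

image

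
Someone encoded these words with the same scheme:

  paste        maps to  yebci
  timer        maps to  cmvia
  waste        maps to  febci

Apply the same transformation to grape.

The shift depends on letter class: consonant p→y is +9, but vowel a→e is +4. Vowels shift forward by 4 and consonants shift forward by 9.
On grape: g(cons)+9=p, r(cons)+9=a, a(vowel)+4=e, p(cons)+9=y, e(vowel)+4=i.

paeyi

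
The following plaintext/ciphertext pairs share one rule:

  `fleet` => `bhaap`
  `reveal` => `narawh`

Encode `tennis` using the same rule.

pajjeo

Compare letters: f→b is +22, l→h is +22, e→a is +22 — a constant shift. Every letter moves 22 places later in the alphabet, wrapping around z→a.
On tennis: t+22=p, e+22=a, n+22=j, n+22=j, i+22=e, s+22=o.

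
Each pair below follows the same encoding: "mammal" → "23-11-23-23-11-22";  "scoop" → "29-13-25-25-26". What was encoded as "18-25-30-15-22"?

hotel

Letters become their 1-based position plus 10 (so a→11, b→12, …).
Decoding 18-25-30-15-22: 18→(18−10)÷1=8=h, 25→(25−10)÷1=15=o, 30→(30−10)÷1=20=t, 15→(15−10)÷1=5=e, 22→(22−10)÷1=12=l.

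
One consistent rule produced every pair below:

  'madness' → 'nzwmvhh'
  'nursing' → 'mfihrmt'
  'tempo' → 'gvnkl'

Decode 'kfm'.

Each pair mirrors across the alphabet (m↔n, a↔z, d↔w): positions sum to 25. Letters are reflected about the middle of the alphabet (position → 25−position): Atbash.
Reversing it on kfm: k↔p, f↔u, m↔n.

pun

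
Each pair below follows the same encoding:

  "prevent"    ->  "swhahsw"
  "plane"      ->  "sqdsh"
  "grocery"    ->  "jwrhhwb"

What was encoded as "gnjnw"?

digit

Shifts by position in prevent: pos 0: p→s (+3), pos 1: r→w (+5), pos 2: e→h (+3), pos 3: v→a (+5) — repeating every 2. The shifts repeat in a cycle of length 2: positions 0,1,… shift by +3, +5, then the pattern repeats.
Reversing it on gnjnw: g−3=d, n−5=i, j−3=g, n−5=i, w−3=t.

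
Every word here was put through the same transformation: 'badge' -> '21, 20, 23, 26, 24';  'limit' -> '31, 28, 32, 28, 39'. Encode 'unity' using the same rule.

Each letter is replaced by its alphabet position (a=1..z=26) + 19.
Applying it to unity: u=21→40, n=14→33, i=9→28, t=20→39, y=25→44.

40, 33, 28, 39, 44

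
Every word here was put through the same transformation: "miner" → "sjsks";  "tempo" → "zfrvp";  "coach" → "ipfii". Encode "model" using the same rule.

spikm

It's a Vigenère-style cipher with numeric key [6,1,5]: position i shifts by key[i mod 3].
Applying it to model: m+6=s, o+1=p, d+5=i, e+6=k, l+1=m.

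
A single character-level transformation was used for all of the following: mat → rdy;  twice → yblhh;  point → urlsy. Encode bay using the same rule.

The shift depends on letter class: consonant m→r is +5, but vowel a→d is +3. The rule splits by letter class: vowels +3, consonants +5.
For bay: b(cons)+5=g, a(vowel)+3=d, y(cons)+5=d.

gdd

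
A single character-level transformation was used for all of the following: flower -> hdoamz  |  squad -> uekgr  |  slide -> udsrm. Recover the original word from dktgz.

This is an affine cipher: with a=0,…,z=25, each position x becomes (21x+6) mod 26.
Undoing it on dktgz: d(3)→5·(3−6)≡11=l; k(10)→5·(10−6)≡20=u; t(19)→5·(19−6)≡13=n; g(6)→5·(6−6)≡0=a; z(25)→5·(25−6)≡17=r (all mod 26).

lunar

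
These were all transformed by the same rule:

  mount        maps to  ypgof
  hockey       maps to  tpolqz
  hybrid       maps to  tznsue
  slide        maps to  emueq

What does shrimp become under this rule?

The shifts repeat in a cycle of length 2: positions 0,1,… shift by +12, +1, then the pattern repeats.
On shrimp: s+12=e, h+1=i, r+12=d, i+1=j, m+12=y, p+1=q.

eidjyq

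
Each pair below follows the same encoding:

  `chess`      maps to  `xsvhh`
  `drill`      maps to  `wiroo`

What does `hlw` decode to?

sod

This is the alphabet-reversal cipher (Atbash): a becomes z, b becomes y, etc.
Undoing it on hlw: h↔s, l↔o, w↔d.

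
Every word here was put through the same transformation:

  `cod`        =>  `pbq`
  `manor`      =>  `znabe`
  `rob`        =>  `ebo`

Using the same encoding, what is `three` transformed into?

guerr

Each letter is shifted forward by 13 in the alphabet (a Caesar shift of +13).
On three: t+13=g, h+13=u, r+13=e, e+13=r, e+13=r.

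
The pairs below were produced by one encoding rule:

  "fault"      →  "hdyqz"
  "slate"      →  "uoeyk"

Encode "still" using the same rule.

uwmqr

In fault: f→h is +2, a→d is +3, u→y is +4, l→q is +5 — the shift increases by 1 each position. Letter i (0-indexed) is shifted by i+2, so successive shifts are 2, 3, 4, ….
On still: s+2=u, t+3=w, i+4=m, l+5=q, l+6=r.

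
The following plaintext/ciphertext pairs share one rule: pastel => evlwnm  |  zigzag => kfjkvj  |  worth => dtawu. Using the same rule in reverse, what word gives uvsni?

Each letter's alphabet position (a=0..z=25) is mapped through 11·x+21 mod 26 — an affine cipher.
Undoing it on uvsni: u(20)→19·(20−21)≡7=h; v(21)→19·(21−21)≡0=a; s(18)→19·(18−21)≡21=v; n(13)→19·(13−21)≡4=e; i(8)→19·(8−21)≡13=n (all mod 26).

haven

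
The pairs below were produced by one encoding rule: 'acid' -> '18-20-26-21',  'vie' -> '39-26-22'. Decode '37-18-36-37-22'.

taste

a is letter #1 and maps to 18: an offset of 17. Each letter is replaced by its alphabet position (a=1..z=26) + 17.
Undoing it on 37-18-36-37-22: 37→(37−17)÷1=20=t, 18→(18−17)÷1=1=a, 36→(36−17)÷1=19=s, 37→(37−17)÷1=20=t, 22→(22−17)÷1=5=e.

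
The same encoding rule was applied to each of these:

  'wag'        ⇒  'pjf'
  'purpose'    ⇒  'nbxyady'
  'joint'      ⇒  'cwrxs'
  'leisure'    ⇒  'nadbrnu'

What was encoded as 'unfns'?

The output letters match the input read backwards, each shifted +9: wag reversed is gaw. The word is reversed, then every letter is shifted forward by 9.
Undoing it on unfns: shift back: u−9=l, n−9=e, f−9=w, n−9=e, s−9=j → lewej; then reverse → jewel.

jewel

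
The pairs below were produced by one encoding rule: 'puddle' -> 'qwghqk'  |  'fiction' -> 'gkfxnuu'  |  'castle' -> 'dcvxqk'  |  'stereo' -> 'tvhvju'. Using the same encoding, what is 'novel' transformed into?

oqyiq

In puddle: p→q is +1, u→w is +2, d→g is +3, d→h is +4 — the shift increases by 1 each position. The shift increases by 1 at each position, starting from +1: 1, 2, 3, ….
On novel: n+1=o, o+2=q, v+3=y, e+4=i, l+5=q.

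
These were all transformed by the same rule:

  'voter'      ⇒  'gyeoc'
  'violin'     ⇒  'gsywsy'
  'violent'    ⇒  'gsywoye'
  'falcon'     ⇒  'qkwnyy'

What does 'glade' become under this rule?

The shift depends on letter class: consonant v→g is +11, but vowel o→y is +10. The rule splits by letter class: vowels +10, consonants +11.
On glade: g(cons)+11=r, l(cons)+11=w, a(vowel)+10=k, d(cons)+11=o, e(vowel)+10=o.

rwkoo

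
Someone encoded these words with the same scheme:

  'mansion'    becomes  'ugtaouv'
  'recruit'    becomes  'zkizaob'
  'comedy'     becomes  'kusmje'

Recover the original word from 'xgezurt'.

payroll

It's a Vigenère-style cipher with numeric key [8,6,6]: position i shifts by key[i mod 3].
Reversing it on xgezurt: x−8=p, g−6=a, e−6=y, z−8=r, u−6=o, r−6=l, t−8=l.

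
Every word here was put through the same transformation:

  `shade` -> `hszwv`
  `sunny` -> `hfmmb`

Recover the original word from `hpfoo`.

Each pair mirrors across the alphabet (s↔h, h↔s, a↔z): positions sum to 25. This is the alphabet-reversal cipher (Atbash): a becomes z, b becomes y, etc.
Decoding hpfoo: h↔s, p↔k, f↔u, o↔l, o↔l.

skull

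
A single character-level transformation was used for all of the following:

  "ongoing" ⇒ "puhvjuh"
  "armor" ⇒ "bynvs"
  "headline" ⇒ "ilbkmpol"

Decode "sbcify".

rubber

Shifts by position in ongoing: pos 0: o→p (+1), pos 1: n→u (+7), pos 2: g→h (+1), pos 3: o→v (+7) — repeating every 2. The shifts repeat in a cycle of length 2: positions 0,1,… shift by +1, +7, then the pattern repeats.
Reversing it on sbcify: s−1=r, b−7=u, c−1=b, i−7=b, f−1=e, y−7=r.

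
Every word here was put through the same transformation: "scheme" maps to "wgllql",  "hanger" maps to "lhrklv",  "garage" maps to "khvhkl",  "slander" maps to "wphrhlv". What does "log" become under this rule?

The shift depends on letter class: consonant s→w is +4, but vowel e→l is +7. Two shifts are in play — +7 for a/e/i/o/u, +4 for every other letter.
For log: l(cons)+4=p, o(vowel)+7=v, g(cons)+4=k.

pvk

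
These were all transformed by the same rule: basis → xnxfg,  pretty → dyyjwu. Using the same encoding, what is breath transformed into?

myfjwg

Two steps: reverse the string, then apply a Caesar shift of +5.
On breath: reverse → htaerb; then shift: h+5=m, t+5=y, a+5=f, e+5=j, r+5=w, b+5=g.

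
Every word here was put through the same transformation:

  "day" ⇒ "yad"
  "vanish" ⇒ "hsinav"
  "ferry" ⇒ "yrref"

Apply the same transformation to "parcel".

The output letters match the input read backwards: day reversed is yad. The word is simply reversed.
On parcel: reverse → lecrap.

lecrap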